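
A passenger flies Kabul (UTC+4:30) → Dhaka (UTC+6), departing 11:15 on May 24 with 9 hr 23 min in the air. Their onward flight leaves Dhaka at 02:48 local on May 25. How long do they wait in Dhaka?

Convert departure to UTC: 11:15 − 4:30 = 06:45 UTC on May 24.
Add 9 hours 23 minutes flight time → 16:08 UTC.
Dhaka is UTC+6:00, so local arrival = 16:08 + 6:00 = 22:08 on May 24.
Layover = 02:48 − 22:08 (+1 day) = 4 hours 40 minutes.

4 hours 40 minutes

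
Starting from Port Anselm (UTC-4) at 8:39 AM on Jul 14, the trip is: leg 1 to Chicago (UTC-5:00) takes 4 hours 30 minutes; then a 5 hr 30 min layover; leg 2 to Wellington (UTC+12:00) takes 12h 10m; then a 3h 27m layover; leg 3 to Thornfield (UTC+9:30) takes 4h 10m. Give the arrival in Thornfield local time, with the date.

3:56 AM on July 16

Convert departure to UTC: 8:39 AM + 4:00 = 12:39 PM UTC on Jul 14.
Add 4 hours and 30 minutes leg 1 → 5:09 PM UTC.
Add 5 hours 30 minutes layover in Chicago → 10:39 PM UTC.
Add 12 hours and 10 minutes leg 2 → 10:49 AM UTC (Jul 15).
Add 3 hours 27 minutes layover in Wellington → 2:16 PM UTC.
Add 4 hours 10 minutes leg 3 → 6:26 PM UTC.
Thornfield is UTC+9:30, so local arrival = 6:26 PM + 9:30 = 3:56 AM on Jul 16.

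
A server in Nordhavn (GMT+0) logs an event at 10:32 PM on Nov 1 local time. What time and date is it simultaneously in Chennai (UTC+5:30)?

Nordhavn is UTC+0 so that is 10:32 PM UTC.
Chennai is UTC+5:30: 10:32 PM + 5:30 = 4:02 AM on Nov 2.

4:02 AM on Nov 2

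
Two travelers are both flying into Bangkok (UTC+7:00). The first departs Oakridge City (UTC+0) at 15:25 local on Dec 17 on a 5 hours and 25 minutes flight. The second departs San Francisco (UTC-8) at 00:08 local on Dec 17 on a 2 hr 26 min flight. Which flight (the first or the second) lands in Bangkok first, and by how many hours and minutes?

Flight 1 departs at 15:25 UTC (Dec 17).
+5 hours and 25 minutes → arrive 20:50 UTC on Dec 17.
Flight 2 in UTC: 00:08 + 8:00 = 08:08 on Dec 17.
+2 hours and 26 minutes → arrive 10:34 UTC on Dec 17.
Flight 2 lands earlier by 10 hours 16 minutes.

the second, by 10 hours 16 minutes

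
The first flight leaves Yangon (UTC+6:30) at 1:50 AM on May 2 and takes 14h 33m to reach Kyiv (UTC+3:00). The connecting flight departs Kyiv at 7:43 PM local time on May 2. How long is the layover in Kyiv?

6 hours 50 minutes

Convert departure to UTC: 1:50 AM − 6:30 = 7:20 PM UTC on May 1.
Add 14 hours 33 minutes flight time → 9:53 AM UTC (May 2).
Kyiv is UTC+3:00, so local arrival = 9:53 AM + 3:00 = 12:53 PM on May 2.
Layover = 7:43 PM − 12:53 PM = 6 hours 50 minutes.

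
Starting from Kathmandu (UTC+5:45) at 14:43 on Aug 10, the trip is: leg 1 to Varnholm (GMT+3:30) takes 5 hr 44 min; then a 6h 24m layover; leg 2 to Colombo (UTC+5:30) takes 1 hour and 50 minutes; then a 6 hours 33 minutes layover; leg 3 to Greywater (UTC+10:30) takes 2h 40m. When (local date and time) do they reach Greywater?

18:39 on August 11

Convert departure to UTC: 14:43 − 5:45 = 08:58 UTC on Aug 10.
Add 5 hours 44 minutes leg 1 → 14:42 UTC.
Add 6 hours 24 minutes layover in Varnholm → 21:06 UTC.
Add 1 hour 50 minutes leg 2 → 22:56 UTC.
Add 6 hours and 33 minutes layover in Colombo → 05:29 UTC (Aug 11).
Add 2 hours 40 minutes leg 3 → 08:09 UTC.
Greywater is UTC+10:30, so local arrival = 08:09 + 10:30 = 18:39 on Aug 11.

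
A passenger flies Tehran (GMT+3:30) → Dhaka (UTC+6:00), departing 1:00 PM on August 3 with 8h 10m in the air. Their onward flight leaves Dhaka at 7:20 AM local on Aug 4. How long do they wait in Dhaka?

7 hours 40 minutes

Convert departure to UTC: 1:00 PM − 3:30 = 9:30 AM UTC on Aug 3.
Add 8 hours 10 minutes flight time → 5:40 PM UTC.
Dhaka is UTC+6:00, so local arrival = 5:40 PM + 6:00 = 11:40 PM on Aug 3.
Layover = 7:20 AM − 11:40 PM (+1 day) = 7 hours 40 minutes.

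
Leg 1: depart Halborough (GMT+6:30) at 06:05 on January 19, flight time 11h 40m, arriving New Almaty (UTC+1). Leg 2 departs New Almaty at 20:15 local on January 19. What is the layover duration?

8 hours

Convert departure to UTC: 06:05 − 6:30 = 23:35 UTC on Jan 18.
Add 11 hours and 40 minutes flight time → 11:15 UTC (Jan 19).
New Almaty is UTC+1:00, so local arrival = 11:15 + 1:00 = 12:15 on Jan 19.
Layover = 20:15 − 12:15 = 8 hours.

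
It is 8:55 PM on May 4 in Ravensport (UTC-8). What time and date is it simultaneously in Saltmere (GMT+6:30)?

11:25 AM on May 5

In UTC: 8:55 PM + 8:00 = 4:55 AM on May 5.
Saltmere is UTC+6:30: 4:55 AM + 6:30 = 11:25 AM on May 5.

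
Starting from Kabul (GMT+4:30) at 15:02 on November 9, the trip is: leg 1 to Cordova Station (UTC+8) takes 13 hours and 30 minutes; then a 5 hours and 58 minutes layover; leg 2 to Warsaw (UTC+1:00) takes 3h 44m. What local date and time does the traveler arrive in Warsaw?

10:44 on November 10

Convert departure to UTC: 15:02 − 4:30 = 10:32 UTC on Nov 9.
Add 13 hours and 30 minutes leg 1 → 00:02 UTC (Nov 10).
Add 5 hours 58 minutes layover in Cordova Station → 06:00 UTC.
Add 3 hours 44 minutes leg 2 → 09:44 UTC.
Warsaw is UTC+1:00, so local arrival = 09:44 + 1:00 = 10:44 on Nov 10.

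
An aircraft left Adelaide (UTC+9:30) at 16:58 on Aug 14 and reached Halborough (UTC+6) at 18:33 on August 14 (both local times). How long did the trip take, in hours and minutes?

Departure in UTC: 16:58 − 9:30 = 07:28 on Aug 14.
Arrival in UTC: 18:33 − 6:00 = 12:33 on Aug 14.
Elapsed = 12:33 − 07:28 = 5 hours 5 minutes.

5 hours 5 minutes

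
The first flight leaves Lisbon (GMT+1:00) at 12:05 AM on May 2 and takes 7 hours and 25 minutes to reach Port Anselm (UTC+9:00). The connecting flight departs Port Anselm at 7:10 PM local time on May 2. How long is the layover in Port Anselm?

3 hours 40 minutes

Convert departure to UTC: 12:05 AM − 1:00 = 11:05 PM UTC on May 1.
Add 7 hours and 25 minutes flight time → 6:30 AM UTC (May 2).
Port Anselm is UTC+9:00, so local arrival = 6:30 AM + 9:00 = 3:30 PM on May 2.
Layover = 7:10 PM − 3:30 PM = 3 hours 40 minutes.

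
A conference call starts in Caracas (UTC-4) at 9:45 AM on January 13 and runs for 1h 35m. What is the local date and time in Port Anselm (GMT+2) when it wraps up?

Port Anselm is 6:00 ahead of Caracas.
After 1 hour 35 minutes it is 11:20 AM in Caracas.
Shift by the zone difference: 11:20 AM + 6:00 = 5:20 PM on Jan 13 in Port Anselm.

5:20 PM on January 13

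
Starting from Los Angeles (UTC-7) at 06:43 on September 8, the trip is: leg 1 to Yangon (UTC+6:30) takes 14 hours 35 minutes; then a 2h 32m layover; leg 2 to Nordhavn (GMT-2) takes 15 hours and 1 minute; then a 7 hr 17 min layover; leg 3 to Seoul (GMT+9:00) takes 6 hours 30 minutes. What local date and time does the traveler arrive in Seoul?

20:38 on Sep 10

Convert departure to UTC: 06:43 + 7:00 = 13:43 UTC on Sep 8.
Add 14 hours and 35 minutes leg 1 → 04:18 UTC (Sep 9).
Add 2 hours 32 minutes layover in Yangon → 06:50 UTC.
Add 15 hours and 1 minute leg 2 → 21:51 UTC.
Add 7 hours and 17 minutes layover in Nordhavn → 05:08 UTC (Sep 10).
Add 6 hours 30 minutes leg 3 → 11:38 UTC.
Seoul is UTC+9:00, so local arrival = 11:38 + 9:00 = 20:38 on Sep 10.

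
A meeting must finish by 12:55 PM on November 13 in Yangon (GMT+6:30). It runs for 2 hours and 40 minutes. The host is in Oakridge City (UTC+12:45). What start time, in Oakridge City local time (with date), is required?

4:30 PM on November 13

Target end time in UTC: 12:55 PM − 6:30 = 6:25 AM on Nov 13.
Subtract 2 hours and 40 minutes → start 3:45 AM UTC on Nov 13.
Oakridge City is UTC+12:45: 3:45 AM + 12:45 = 4:30 PM on Nov 13.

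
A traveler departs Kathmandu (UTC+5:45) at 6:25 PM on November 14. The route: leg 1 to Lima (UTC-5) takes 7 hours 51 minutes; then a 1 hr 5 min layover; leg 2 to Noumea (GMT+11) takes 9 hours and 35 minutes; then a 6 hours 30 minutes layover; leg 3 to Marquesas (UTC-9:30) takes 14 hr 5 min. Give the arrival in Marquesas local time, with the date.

6:16 PM on Nov 15

Convert departure to UTC: 6:25 PM − 5:45 = 12:40 PM UTC on Nov 14.
Add 7 hours 51 minutes leg 1 → 8:31 PM UTC.
Add 1 hour and 5 minutes layover in Lima → 9:36 PM UTC.
Add 9 hours 35 minutes leg 2 → 7:11 AM UTC (Nov 15).
Add 6 hours and 30 minutes layover in Noumea → 1:41 PM UTC.
Add 14 hours and 5 minutes leg 3 → 3:46 AM UTC (Nov 16).
Marquesas is UTC−9:30, so local arrival = 3:46 AM − 9:30 = 6:16 PM on Nov 15.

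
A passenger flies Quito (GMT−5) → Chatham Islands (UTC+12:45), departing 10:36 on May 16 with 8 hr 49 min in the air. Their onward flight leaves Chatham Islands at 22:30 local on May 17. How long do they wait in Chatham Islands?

9 hours 20 minutes

Convert departure to UTC: 10:36 + 5:00 = 15:36 UTC on May 16.
Add 8 hours and 49 minutes flight time → 00:25 UTC (May 17).
Chatham Islands is UTC+12:45, so local arrival = 00:25 + 12:45 = 13:10 on May 17.
Layover = 22:30 − 13:10 = 9 hours 20 minutes.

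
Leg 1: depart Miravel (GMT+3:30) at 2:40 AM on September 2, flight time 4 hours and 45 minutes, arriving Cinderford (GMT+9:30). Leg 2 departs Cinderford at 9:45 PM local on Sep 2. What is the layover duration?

8 hours 20 minutes

Convert departure to UTC: 2:40 AM − 3:30 = 11:10 PM UTC on Sep 1.
Add 4 hours and 45 minutes flight time → 3:55 AM UTC (Sep 2).
Cinderford is UTC+9:30, so local arrival = 3:55 AM + 9:30 = 1:25 PM on Sep 2.
Layover = 9:45 PM − 1:25 PM = 8 hours 20 minutes.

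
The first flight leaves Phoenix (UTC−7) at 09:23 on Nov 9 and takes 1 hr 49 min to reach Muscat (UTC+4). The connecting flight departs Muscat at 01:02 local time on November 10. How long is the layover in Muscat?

Convert departure to UTC: 09:23 + 7:00 = 16:23 UTC on Nov 9.
Add 1 hour and 49 minutes flight time → 18:12 UTC.
Muscat is UTC+4:00, so local arrival = 18:12 + 4:00 = 22:12 on Nov 9.
Layover = 01:02 − 22:12 (+1 day) = 2 hours 50 minutes.

2 hours 50 minutes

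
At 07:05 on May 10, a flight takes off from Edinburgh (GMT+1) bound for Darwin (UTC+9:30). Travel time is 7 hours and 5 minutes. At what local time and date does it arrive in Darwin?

Convert departure to UTC: 07:05 − 1:00 = 06:05 UTC on May 10.
Add 7 hours and 5 minutes travel time → 13:10 UTC.
Darwin is UTC+9:30, so local arrival = 13:10 + 9:30 = 22:40 on May 10.

22:40 on May 10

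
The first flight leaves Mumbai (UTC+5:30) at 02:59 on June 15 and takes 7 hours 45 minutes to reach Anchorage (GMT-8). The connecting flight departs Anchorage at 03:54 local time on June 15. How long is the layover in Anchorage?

Convert departure to UTC: 02:59 − 5:30 = 21:29 UTC on Jun 14.
Add 7 hours and 45 minutes flight time → 05:14 UTC (Jun 15).
Anchorage is UTC−8:00, so local arrival = 05:14 − 8:00 = 21:14 on Jun 14.
Layover = 03:54 − 21:14 (+1 day) = 6 hours 40 minutes.

6 hours 40 minutes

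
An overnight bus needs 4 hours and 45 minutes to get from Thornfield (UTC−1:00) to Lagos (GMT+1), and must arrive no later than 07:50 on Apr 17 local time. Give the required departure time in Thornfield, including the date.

Target arrival in UTC: 07:50 − 1:00 = 06:50 on Apr 17.
Subtract 4 hours and 45 minutes → departure 02:05 UTC on Apr 17.
Thornfield is UTC−1:00: 02:05 − 1:00 = 01:05 on Apr 17.

01:05 on Apr 17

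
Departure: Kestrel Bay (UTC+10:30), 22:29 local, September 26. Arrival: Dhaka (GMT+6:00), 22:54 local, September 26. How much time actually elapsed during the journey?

Departure in UTC: 22:29 − 10:30 = 11:59 on Sep 26.
Arrival in UTC: 22:54 − 6:00 = 16:54 on Sep 26.
Elapsed = 16:54 − 11:59 = 4 hours 55 minutes.

4 hours 55 minutes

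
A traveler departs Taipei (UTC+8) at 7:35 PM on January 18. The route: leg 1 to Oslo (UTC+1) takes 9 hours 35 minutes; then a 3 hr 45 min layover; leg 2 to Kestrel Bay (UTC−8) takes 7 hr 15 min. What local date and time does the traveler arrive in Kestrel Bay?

Convert departure to UTC: 7:35 PM − 8:00 = 11:35 AM UTC on Jan 18.
Add 9 hours and 35 minutes leg 1 → 9:10 PM UTC.
Add 3 hours 45 minutes layover in Oslo → 12:55 AM UTC (Jan 19).
Add 7 hours and 15 minutes leg 2 → 8:10 AM UTC.
Kestrel Bay is UTC−8:00, so local arrival = 8:10 AM − 8:00 = 12:10 AM on Jan 19.

12:10 AM on January 19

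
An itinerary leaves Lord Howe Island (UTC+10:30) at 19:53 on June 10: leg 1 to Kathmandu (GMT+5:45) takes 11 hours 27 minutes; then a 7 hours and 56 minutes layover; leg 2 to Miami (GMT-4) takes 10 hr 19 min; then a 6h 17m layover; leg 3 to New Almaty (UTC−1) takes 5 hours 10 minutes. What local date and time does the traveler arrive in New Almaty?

01:32 on June 12

Convert departure to UTC: 19:53 − 10:30 = 09:23 UTC on Jun 10.
Add 11 hours 27 minutes leg 1 → 20:50 UTC.
Add 7 hours and 56 minutes layover in Kathmandu → 04:46 UTC (Jun 11).
Add 10 hours 19 minutes leg 2 → 15:05 UTC.
Add 6 hours 17 minutes layover in Miami → 21:22 UTC.
Add 5 hours and 10 minutes leg 3 → 02:32 UTC (Jun 12).
New Almaty is UTC−1:00, so local arrival = 02:32 − 1:00 = 01:32 on Jun 12.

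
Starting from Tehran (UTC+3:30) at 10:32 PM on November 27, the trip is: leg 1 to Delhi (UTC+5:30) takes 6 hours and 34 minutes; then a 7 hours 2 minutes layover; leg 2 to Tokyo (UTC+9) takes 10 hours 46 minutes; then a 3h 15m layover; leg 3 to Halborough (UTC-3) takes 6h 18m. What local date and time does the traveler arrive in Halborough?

Convert departure to UTC: 10:32 PM − 3:30 = 7:02 PM UTC on Nov 27.
Add 6 hours and 34 minutes leg 1 → 1:36 AM UTC (Nov 28).
Add 7 hours and 2 minutes layover in Delhi → 8:38 AM UTC.
Add 10 hours 46 minutes leg 2 → 7:24 PM UTC.
Add 3 hours 15 minutes layover in Tokyo → 10:39 PM UTC.
Add 6 hours 18 minutes leg 3 → 4:57 AM UTC (Nov 29).
Halborough is UTC−3:00, so local arrival = 4:57 AM − 3:00 = 1:57 AM on Nov 29.

1:57 AM on Nov 29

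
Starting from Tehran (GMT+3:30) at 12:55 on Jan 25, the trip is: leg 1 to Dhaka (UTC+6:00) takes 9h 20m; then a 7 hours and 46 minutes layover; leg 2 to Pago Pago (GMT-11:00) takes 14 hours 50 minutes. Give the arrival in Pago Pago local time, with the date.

06:21 on Jan 26

Convert departure to UTC: 12:55 − 3:30 = 09:25 UTC on Jan 25.
Add 9 hours and 20 minutes leg 1 → 18:45 UTC.
Add 7 hours and 46 minutes layover in Dhaka → 02:31 UTC (Jan 26).
Add 14 hours 50 minutes leg 2 → 17:21 UTC.
Pago Pago is UTC−11:00, so local arrival = 17:21 − 11:00 = 06:21 on Jan 26.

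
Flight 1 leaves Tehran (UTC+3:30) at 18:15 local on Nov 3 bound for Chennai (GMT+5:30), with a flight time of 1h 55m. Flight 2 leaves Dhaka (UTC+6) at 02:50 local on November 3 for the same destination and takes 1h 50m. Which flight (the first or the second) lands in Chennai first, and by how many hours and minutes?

Flight 1 in UTC: 18:15 − 3:30 = 14:45 on Nov 3.
+1 hour and 55 minutes → arrive 16:40 UTC on Nov 3.
Flight 2 in UTC: 02:50 − 6:00 = 20:50 on Nov 2.
+1 hour and 50 minutes → arrive 22:40 UTC on Nov 2.
Flight 2 lands earlier by 18 hours.

the second, by 18 hours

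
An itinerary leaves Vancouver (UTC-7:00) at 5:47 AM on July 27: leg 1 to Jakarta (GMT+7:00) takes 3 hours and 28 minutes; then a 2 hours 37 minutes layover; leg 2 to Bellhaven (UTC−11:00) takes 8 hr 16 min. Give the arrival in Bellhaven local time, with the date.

Convert departure to UTC: 5:47 AM + 7:00 = 12:47 PM UTC on Jul 27.
Add 3 hours and 28 minutes leg 1 → 4:15 PM UTC.
Add 2 hours and 37 minutes layover in Jakarta → 6:52 PM UTC.
Add 8 hours and 16 minutes leg 2 → 3:08 AM UTC (Jul 28).
Bellhaven is UTC−11:00, so local arrival = 3:08 AM − 11:00 = 4:08 PM on Jul 27.

4:08 PM on July 27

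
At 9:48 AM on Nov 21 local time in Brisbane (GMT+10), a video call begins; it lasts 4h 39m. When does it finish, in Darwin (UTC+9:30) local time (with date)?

1:57 PM on November 21

Convert start to UTC: 9:48 AM − 10:00 = 11:48 PM UTC on Nov 20.
Add 4 hours and 39 minutes duration → 4:27 AM UTC (Nov 21).
Darwin is UTC+9:30, so local end time = 4:27 AM + 9:30 = 1:57 PM on Nov 21.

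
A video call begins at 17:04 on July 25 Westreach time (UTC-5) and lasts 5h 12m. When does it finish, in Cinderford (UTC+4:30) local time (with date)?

07:46 on July 26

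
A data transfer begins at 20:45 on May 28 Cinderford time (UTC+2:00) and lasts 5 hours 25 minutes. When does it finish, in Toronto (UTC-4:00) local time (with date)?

Convert start to UTC: 20:45 − 2:00 = 18:45 UTC on May 28.
Add 5 hours and 25 minutes duration → 00:10 UTC (May 29).
Toronto is UTC−4:00, so local end time = 00:10 − 4:00 = 20:10 on May 28.

20:10 on May 28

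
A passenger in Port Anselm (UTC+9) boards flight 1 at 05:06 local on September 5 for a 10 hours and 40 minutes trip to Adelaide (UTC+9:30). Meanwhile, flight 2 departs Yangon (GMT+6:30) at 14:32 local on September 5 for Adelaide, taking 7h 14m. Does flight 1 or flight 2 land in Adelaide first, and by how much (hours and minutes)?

the first, by 8 hours 30 minutes

Flight 1 in UTC: 05:06 − 9:00 = 20:06 on Sep 4.
+10 hours and 40 minutes → arrive 06:46 UTC on Sep 5.
Flight 2 in UTC: 14:32 − 6:30 = 08:02 on Sep 5.
+7 hours and 14 minutes → arrive 15:16 UTC on Sep 5.
Flight 1 lands earlier by 8 hours 30 minutes.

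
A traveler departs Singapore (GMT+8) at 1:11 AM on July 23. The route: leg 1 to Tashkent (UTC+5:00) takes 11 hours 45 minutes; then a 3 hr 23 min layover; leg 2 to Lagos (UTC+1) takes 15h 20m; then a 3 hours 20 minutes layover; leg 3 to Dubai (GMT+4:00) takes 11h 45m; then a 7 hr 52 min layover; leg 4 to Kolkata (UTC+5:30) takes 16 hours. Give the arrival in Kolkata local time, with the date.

8:06 PM on Jul 25

Convert departure to UTC: 1:11 AM − 8:00 = 5:11 PM UTC on Jul 22.
Add 11 hours and 45 minutes leg 1 → 4:56 AM UTC (Jul 23).
Add 3 hours and 23 minutes layover in Tashkent → 8:19 AM UTC.
Add 15 hours 20 minutes leg 2 → 11:39 PM UTC.
Add 3 hours and 20 minutes layover in Lagos → 2:59 AM UTC (Jul 24).
Add 11 hours 45 minutes leg 3 → 2:44 PM UTC.
Add 7 hours 52 minutes layover in Dubai → 10:36 PM UTC.
Add 16 hours leg 4 → 2:36 PM UTC (Jul 25).
Kolkata is UTC+5:30, so local arrival = 2:36 PM + 5:30 = 8:06 PM on Jul 25.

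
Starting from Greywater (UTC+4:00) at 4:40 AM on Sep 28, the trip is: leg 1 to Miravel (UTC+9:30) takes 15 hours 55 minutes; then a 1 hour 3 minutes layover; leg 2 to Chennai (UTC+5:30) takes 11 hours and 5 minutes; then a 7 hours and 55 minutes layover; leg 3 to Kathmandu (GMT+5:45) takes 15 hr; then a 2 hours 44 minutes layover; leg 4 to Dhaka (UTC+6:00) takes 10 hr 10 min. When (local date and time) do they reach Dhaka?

10:32 PM on September 30

Convert departure to UTC: 4:40 AM − 4:00 = 12:40 AM UTC on Sep 28.
Add 15 hours and 55 minutes leg 1 → 4:35 PM UTC.
Add 1 hour 3 minutes layover in Miravel → 5:38 PM UTC.
Add 11 hours 5 minutes leg 2 → 4:43 AM UTC (Sep 29).
Add 7 hours and 55 minutes layover in Chennai → 12:38 PM UTC.
Add 15 hours leg 3 → 3:38 AM UTC (Sep 30).
Add 2 hours and 44 minutes layover in Kathmandu → 6:22 AM UTC.
Add 10 hours 10 minutes leg 4 → 4:32 PM UTC.
Dhaka is UTC+6:00, so local arrival = 4:32 PM + 6:00 = 10:32 PM on Sep 30.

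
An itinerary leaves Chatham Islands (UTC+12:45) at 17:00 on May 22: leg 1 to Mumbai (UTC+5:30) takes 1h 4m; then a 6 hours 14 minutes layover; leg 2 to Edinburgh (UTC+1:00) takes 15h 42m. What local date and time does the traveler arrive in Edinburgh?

04:15 on May 23

Convert departure to UTC: 17:00 − 12:45 = 04:15 UTC on May 22.
Add 1 hour 4 minutes leg 1 → 05:19 UTC.
Add 6 hours 14 minutes layover in Mumbai → 11:33 UTC.
Add 15 hours and 42 minutes leg 2 → 03:15 UTC (May 23).
Edinburgh is UTC+1:00, so local arrival = 03:15 + 1:00 = 04:15 on May 23.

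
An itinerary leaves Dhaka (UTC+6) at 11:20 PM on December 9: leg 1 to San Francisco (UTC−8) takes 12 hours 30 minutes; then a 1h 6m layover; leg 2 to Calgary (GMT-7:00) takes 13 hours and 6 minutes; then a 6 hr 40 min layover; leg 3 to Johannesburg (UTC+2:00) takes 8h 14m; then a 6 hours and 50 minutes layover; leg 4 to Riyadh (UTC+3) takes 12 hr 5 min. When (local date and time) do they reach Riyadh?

8:51 AM on December 12

Convert departure to UTC: 11:20 PM − 6:00 = 5:20 PM UTC on Dec 9.
Add 12 hours and 30 minutes leg 1 → 5:50 AM UTC (Dec 10).
Add 1 hour and 6 minutes layover in San Francisco → 6:56 AM UTC.
Add 13 hours and 6 minutes leg 2 → 8:02 PM UTC.
Add 6 hours and 40 minutes layover in Calgary → 2:42 AM UTC (Dec 11).
Add 8 hours and 14 minutes leg 3 → 10:56 AM UTC.
Add 6 hours 50 minutes layover in Johannesburg → 5:46 PM UTC.
Add 12 hours and 5 minutes leg 4 → 5:51 AM UTC (Dec 12).
Riyadh is UTC+3:00, so local arrival = 5:51 AM + 3:00 = 8:51 AM on Dec 12.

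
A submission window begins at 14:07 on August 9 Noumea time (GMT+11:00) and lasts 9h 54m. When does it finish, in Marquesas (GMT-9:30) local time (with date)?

Convert start to UTC: 14:07 − 11:00 = 03:07 UTC on Aug 9.
Add 9 hours and 54 minutes duration → 13:01 UTC.
Marquesas is UTC−9:30, so local end time = 13:01 − 9:30 = 03:31 on Aug 9.

03:31 on August 9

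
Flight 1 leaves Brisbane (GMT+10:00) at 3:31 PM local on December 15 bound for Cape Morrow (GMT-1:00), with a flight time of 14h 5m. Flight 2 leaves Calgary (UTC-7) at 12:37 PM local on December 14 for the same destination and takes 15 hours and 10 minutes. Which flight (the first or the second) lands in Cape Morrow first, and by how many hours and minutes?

the second, by 8 hours 49 minutes

Flight 1 in UTC: 3:31 PM − 10:00 = 5:31 AM on Dec 15.
+14 hours 5 minutes → arrive 7:36 PM UTC on Dec 15.
Flight 2 in UTC: 12:37 PM + 7:00 = 7:37 PM on Dec 14.
+15 hours 10 minutes → arrive 10:47 AM UTC on Dec 15.
Flight 2 lands earlier by 8 hours 49 minutes.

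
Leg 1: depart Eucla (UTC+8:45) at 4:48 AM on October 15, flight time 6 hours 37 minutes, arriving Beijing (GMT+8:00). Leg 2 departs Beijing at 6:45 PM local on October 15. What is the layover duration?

Convert departure to UTC: 4:48 AM − 8:45 = 8:03 PM UTC on Oct 14.
Add 6 hours 37 minutes flight time → 2:40 AM UTC (Oct 15).
Beijing is UTC+8:00, so local arrival = 2:40 AM + 8:00 = 10:40 AM on Oct 15.
Layover = 6:45 PM − 10:40 AM = 8 hours 5 minutes.

8 hours 5 minutes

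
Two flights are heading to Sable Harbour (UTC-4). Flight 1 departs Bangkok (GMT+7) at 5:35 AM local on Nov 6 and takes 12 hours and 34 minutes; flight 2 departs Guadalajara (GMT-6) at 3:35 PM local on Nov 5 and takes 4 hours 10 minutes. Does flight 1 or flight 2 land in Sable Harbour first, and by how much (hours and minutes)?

Flight 1 in UTC: 5:35 AM − 7:00 = 10:35 PM on Nov 5.
+12 hours 34 minutes → arrive 11:09 AM UTC on Nov 6.
Flight 2 in UTC: 3:35 PM + 6:00 = 9:35 PM on Nov 5.
+4 hours 10 minutes → arrive 1:45 AM UTC on Nov 6.
Flight 2 lands earlier by 9 hours 24 minutes.

the second, by 9 hours 24 minutes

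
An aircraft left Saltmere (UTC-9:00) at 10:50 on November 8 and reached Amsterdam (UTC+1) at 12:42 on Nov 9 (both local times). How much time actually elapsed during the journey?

15 hours 52 minutes

Departure in UTC: 10:50 + 9:00 = 19:50 on Nov 8.
Arrival in UTC: 12:42 − 1:00 = 11:42 on Nov 9.
Elapsed = 11:42 − 19:50 (+1 day) = 15 hours 52 minutes.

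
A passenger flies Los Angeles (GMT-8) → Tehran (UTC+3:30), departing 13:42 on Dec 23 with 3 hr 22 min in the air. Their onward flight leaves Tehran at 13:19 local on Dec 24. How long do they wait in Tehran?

8 hours 45 minutes

Convert departure to UTC: 13:42 + 8:00 = 21:42 UTC on Dec 23.
Add 3 hours and 22 minutes flight time → 01:04 UTC (Dec 24).
Tehran is UTC+3:30, so local arrival = 01:04 + 3:30 = 04:34 on Dec 24.
Layover = 13:19 − 04:34 = 8 hours 45 minutes.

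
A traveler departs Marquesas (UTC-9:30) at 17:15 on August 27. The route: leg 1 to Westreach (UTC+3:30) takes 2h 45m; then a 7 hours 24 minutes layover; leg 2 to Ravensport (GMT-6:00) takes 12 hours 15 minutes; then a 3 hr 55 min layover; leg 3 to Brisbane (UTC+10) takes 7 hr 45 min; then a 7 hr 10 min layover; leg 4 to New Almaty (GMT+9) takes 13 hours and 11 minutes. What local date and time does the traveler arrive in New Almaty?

18:10 on Aug 30

Convert departure to UTC: 17:15 + 9:30 = 02:45 UTC on Aug 28.
Add 2 hours 45 minutes leg 1 → 05:30 UTC.
Add 7 hours 24 minutes layover in Westreach → 12:54 UTC.
Add 12 hours 15 minutes leg 2 → 01:09 UTC (Aug 29).
Add 3 hours and 55 minutes layover in Ravensport → 05:04 UTC.
Add 7 hours 45 minutes leg 3 → 12:49 UTC.
Add 7 hours and 10 minutes layover in Brisbane → 19:59 UTC.
Add 13 hours and 11 minutes leg 4 → 09:10 UTC (Aug 30).
New Almaty is UTC+9:00, so local arrival = 09:10 + 9:00 = 18:10 on Aug 30.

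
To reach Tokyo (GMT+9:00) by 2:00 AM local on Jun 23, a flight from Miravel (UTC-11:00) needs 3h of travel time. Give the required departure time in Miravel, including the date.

Target arrival in UTC: 2:00 AM − 9:00 = 5:00 PM on Jun 22.
Subtract 3 hours → departure 2:00 PM UTC on Jun 22.
Miravel is UTC−11:00: 2:00 PM − 11:00 = 3:00 AM on Jun 22.

3:00 AM on June 22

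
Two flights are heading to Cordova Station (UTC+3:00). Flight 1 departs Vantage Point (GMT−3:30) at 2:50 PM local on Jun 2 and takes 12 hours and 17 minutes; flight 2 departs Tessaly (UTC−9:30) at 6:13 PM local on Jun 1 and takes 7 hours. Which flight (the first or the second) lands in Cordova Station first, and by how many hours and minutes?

the second, by 19 hours 54 minutes

Flight 1 in UTC: 2:50 PM + 3:30 = 6:20 PM on Jun 2.
+12 hours 17 minutes → arrive 6:37 AM UTC on Jun 3.
Flight 2 in UTC: 6:13 PM + 9:30 = 3:43 AM on Jun 2.
+7 hours → arrive 10:43 AM UTC on Jun 2.
Flight 2 lands earlier by 19 hours 54 minutes.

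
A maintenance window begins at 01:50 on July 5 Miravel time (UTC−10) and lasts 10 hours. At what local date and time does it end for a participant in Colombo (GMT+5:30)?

Convert start to UTC: 01:50 + 10:00 = 11:50 UTC on Jul 5.
Add 10 hours duration → 21:50 UTC.
Colombo is UTC+5:30, so local end time = 21:50 + 5:30 = 03:20 on Jul 6.

03:20 on July 6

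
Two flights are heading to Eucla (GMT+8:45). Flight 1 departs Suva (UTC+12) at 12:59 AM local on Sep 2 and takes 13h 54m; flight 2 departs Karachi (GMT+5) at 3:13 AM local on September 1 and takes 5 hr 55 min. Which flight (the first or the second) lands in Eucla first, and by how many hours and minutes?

Flight 1 in UTC: 12:59 AM − 12:00 = 12:59 PM on Sep 1.
+13 hours and 54 minutes → arrive 2:53 AM UTC on Sep 2.
Flight 2 in UTC: 3:13 AM − 5:00 = 10:13 PM on Aug 31.
+5 hours 55 minutes → arrive 4:08 AM UTC on Sep 1.
Flight 2 lands earlier by 22 hours 45 minutes.

the second, by 22 hours 45 minutes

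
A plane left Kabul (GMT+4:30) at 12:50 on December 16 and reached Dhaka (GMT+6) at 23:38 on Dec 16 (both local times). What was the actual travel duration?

9 hours 18 minutes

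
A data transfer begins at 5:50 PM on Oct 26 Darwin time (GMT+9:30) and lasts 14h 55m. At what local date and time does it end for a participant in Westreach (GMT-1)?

10:15 PM on October 26

Convert start to UTC: 5:50 PM − 9:30 = 8:20 AM UTC on Oct 26.
Add 14 hours 55 minutes duration → 11:15 PM UTC.
Westreach is UTC−1:00, so local end time = 11:15 PM − 1:00 = 10:15 PM on Oct 26.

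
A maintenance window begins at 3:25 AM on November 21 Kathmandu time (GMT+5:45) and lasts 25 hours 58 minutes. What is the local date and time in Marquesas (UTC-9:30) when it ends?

2:08 PM on November 21

Marquesas is 15:15 behind Kathmandu.
After 25 hours and 58 minutes it is 5:23 AM (Nov 22) in Kathmandu.
Shift by the zone difference: 5:23 AM − 15:15 = 2:08 PM on Nov 21 in Marquesas.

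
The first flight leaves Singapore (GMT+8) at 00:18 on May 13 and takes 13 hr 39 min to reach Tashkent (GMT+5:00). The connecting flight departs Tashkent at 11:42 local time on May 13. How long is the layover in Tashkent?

45 minutes

Convert departure to UTC: 00:18 − 8:00 = 16:18 UTC on May 12.
Add 13 hours 39 minutes flight time → 05:57 UTC (May 13).
Tashkent is UTC+5:00, so local arrival = 05:57 + 5:00 = 10:57 on May 13.
Layover = 11:42 − 10:57 = 45 minutes.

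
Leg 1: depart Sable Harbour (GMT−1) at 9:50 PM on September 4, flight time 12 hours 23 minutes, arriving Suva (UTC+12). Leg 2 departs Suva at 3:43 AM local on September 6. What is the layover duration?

4 hours 30 minutes

Convert departure to UTC: 9:50 PM + 1:00 = 10:50 PM UTC on Sep 4.
Add 12 hours and 23 minutes flight time → 11:13 AM UTC (Sep 5).
Suva is UTC+12:00, so local arrival = 11:13 AM + 12:00 = 11:13 PM on Sep 5.
Layover = 3:43 AM − 11:13 PM (+1 day) = 4 hours 30 minutes.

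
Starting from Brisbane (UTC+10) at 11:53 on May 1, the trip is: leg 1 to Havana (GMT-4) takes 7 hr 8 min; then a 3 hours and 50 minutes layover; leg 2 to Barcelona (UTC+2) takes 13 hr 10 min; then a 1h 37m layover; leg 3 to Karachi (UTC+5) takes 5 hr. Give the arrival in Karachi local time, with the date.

13:38 on May 2

Convert departure to UTC: 11:53 − 10:00 = 01:53 UTC on May 1.
Add 7 hours and 8 minutes leg 1 → 09:01 UTC.
Add 3 hours 50 minutes layover in Havana → 12:51 UTC.
Add 13 hours and 10 minutes leg 2 → 02:01 UTC (May 2).
Add 1 hour 37 minutes layover in Barcelona → 03:38 UTC.
Add 5 hours leg 3 → 08:38 UTC.
Karachi is UTC+5:00, so local arrival = 08:38 + 5:00 = 13:38 on May 2.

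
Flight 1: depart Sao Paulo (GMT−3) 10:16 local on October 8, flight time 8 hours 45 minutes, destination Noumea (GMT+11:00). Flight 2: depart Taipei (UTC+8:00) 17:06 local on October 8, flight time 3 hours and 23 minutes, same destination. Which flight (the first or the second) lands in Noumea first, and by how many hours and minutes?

the second, by 9 hours 32 minutes

Flight 1 in UTC: 10:16 + 3:00 = 13:16 on Oct 8.
+8 hours 45 minutes → arrive 22:01 UTC on Oct 8.
Flight 2 in UTC: 17:06 − 8:00 = 09:06 on Oct 8.
+3 hours 23 minutes → arrive 12:29 UTC on Oct 8.
Flight 2 lands earlier by 9 hours 32 minutes.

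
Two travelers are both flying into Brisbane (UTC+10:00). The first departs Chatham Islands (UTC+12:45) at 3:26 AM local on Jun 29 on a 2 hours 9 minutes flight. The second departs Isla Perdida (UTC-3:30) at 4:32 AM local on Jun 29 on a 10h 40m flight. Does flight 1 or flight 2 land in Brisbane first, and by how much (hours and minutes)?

the first, by 25 hours 52 minutes

Flight 1 in UTC: 3:26 AM − 12:45 = 2:41 PM on Jun 28.
+2 hours 9 minutes → arrive 4:50 PM UTC on Jun 28.
Flight 2 in UTC: 4:32 AM + 3:30 = 8:02 AM on Jun 29.
+10 hours 40 minutes → arrive 6:42 PM UTC on Jun 29.
Flight 1 lands earlier by 25 hours 52 minutes.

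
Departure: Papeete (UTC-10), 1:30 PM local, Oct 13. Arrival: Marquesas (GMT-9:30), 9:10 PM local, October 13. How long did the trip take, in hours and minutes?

7 hours 10 minutes

Departure in UTC: 1:30 PM + 10:00 = 11:30 PM on Oct 13.
Arrival in UTC: 9:10 PM + 9:30 = 6:40 AM on Oct 14.
Elapsed = 6:40 AM − 11:30 PM (+1 day) = 7 hours 10 minutes.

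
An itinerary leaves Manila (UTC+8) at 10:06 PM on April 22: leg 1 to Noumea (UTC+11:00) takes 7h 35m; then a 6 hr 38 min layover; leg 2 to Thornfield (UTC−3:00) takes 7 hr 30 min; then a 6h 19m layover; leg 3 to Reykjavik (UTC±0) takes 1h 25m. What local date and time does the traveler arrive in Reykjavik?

Convert departure to UTC: 10:06 PM − 8:00 = 2:06 PM UTC on Apr 22.
Add 7 hours and 35 minutes leg 1 → 9:41 PM UTC.
Add 6 hours and 38 minutes layover in Noumea → 4:19 AM UTC (Apr 23).
Add 7 hours 30 minutes leg 2 → 11:49 AM UTC.
Add 6 hours and 19 minutes layover in Thornfield → 6:08 PM UTC.
Add 1 hour 25 minutes leg 3 → 7:33 PM UTC.
Reykjavik is UTC+0, so local arrival is the same: 7:33 PM on Apr 23.

7:33 PM on April 23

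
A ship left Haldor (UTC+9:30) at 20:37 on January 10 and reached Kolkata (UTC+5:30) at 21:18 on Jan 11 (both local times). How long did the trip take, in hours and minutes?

28 hours 41 minutes

Departure in UTC: 20:37 − 9:30 = 11:07 on Jan 10.
Arrival in UTC: 21:18 − 5:30 = 15:48 on Jan 11.
Elapsed = 15:48 − 11:07 (+1 day) = 28 hours 41 minutes.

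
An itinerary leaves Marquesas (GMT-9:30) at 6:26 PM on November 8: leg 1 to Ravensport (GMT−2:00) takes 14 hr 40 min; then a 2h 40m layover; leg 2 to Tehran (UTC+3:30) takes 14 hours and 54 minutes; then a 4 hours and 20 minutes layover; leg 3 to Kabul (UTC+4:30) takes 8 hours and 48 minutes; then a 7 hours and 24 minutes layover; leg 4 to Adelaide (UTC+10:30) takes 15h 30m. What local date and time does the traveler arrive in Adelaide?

Convert departure to UTC: 6:26 PM + 9:30 = 3:56 AM UTC on Nov 9.
Add 14 hours 40 minutes leg 1 → 6:36 PM UTC.
Add 2 hours and 40 minutes layover in Ravensport → 9:16 PM UTC.
Add 14 hours 54 minutes leg 2 → 12:10 PM UTC (Nov 10).
Add 4 hours and 20 minutes layover in Tehran → 4:30 PM UTC.
Add 8 hours and 48 minutes leg 3 → 1:18 AM UTC (Nov 11).
Add 7 hours 24 minutes layover in Kabul → 8:42 AM UTC.
Add 15 hours and 30 minutes leg 4 → 12:12 AM UTC (Nov 12).
Adelaide is UTC+10:30, so local arrival = 12:12 AM + 10:30 = 10:42 AM on Nov 12.

10:42 AM on November 12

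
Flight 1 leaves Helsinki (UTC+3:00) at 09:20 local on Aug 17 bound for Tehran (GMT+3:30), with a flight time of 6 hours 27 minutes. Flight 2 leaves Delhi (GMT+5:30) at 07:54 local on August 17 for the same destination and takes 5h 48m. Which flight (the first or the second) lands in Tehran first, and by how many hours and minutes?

the second, by 4 hours 35 minutes

Flight 1 in UTC: 09:20 − 3:00 = 06:20 on Aug 17.
+6 hours and 27 minutes → arrive 12:47 UTC on Aug 17.
Flight 2 in UTC: 07:54 − 5:30 = 02:24 on Aug 17.
+5 hours 48 minutes → arrive 08:12 UTC on Aug 17.
Flight 2 lands earlier by 4 hours 35 minutes.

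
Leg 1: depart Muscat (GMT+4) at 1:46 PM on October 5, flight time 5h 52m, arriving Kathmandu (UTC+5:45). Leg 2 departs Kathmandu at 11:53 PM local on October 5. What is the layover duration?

Convert departure to UTC: 1:46 PM − 4:00 = 9:46 AM UTC on Oct 5.
Add 5 hours and 52 minutes flight time → 3:38 PM UTC.
Kathmandu is UTC+5:45, so local arrival = 3:38 PM + 5:45 = 9:23 PM on Oct 5.
Layover = 11:53 PM − 9:23 PM = 2 hours 30 minutes.

2 hours 30 minutes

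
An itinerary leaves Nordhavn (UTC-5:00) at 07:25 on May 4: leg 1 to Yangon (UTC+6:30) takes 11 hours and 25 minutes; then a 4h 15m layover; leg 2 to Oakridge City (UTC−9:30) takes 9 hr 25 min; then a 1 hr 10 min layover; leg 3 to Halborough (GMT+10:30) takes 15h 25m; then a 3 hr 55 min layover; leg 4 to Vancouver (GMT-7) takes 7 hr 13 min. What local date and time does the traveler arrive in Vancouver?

Convert departure to UTC: 07:25 + 5:00 = 12:25 UTC on May 4.
Add 11 hours and 25 minutes leg 1 → 23:50 UTC.
Add 4 hours 15 minutes layover in Yangon → 04:05 UTC (May 5).
Add 9 hours 25 minutes leg 2 → 13:30 UTC.
Add 1 hour 10 minutes layover in Oakridge City → 14:40 UTC.
Add 15 hours and 25 minutes leg 3 → 06:05 UTC (May 6).
Add 3 hours and 55 minutes layover in Halborough → 10:00 UTC.
Add 7 hours 13 minutes leg 4 → 17:13 UTC.
Vancouver is UTC−7:00, so local arrival = 17:13 − 7:00 = 10:13 on May 6.

10:13 on May 6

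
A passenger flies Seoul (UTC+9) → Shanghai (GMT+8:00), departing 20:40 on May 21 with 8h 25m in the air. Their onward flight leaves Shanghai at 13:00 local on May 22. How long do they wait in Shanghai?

Convert departure to UTC: 20:40 − 9:00 = 11:40 UTC on May 21.
Add 8 hours and 25 minutes flight time → 20:05 UTC.
Shanghai is UTC+8:00, so local arrival = 20:05 + 8:00 = 04:05 on May 22.
Layover = 13:00 − 04:05 = 8 hours 55 minutes.

8 hours 55 minutes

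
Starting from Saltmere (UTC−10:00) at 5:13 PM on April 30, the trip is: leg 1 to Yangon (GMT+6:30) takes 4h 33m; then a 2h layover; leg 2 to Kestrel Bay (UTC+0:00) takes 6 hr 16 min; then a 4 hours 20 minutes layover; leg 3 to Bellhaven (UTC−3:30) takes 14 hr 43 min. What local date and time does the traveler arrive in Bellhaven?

Convert departure to UTC: 5:13 PM + 10:00 = 3:13 AM UTC on May 1.
Add 4 hours and 33 minutes leg 1 → 7:46 AM UTC.
Add 2 hours layover in Yangon → 9:46 AM UTC.
Add 6 hours 16 minutes leg 2 → 4:02 PM UTC.
Add 4 hours and 20 minutes layover in Kestrel Bay → 8:22 PM UTC.
Add 14 hours and 43 minutes leg 3 → 11:05 AM UTC (May 2).
Bellhaven is UTC−3:30, so local arrival = 11:05 AM − 3:30 = 7:35 AM on May 2.

7:35 AM on May 2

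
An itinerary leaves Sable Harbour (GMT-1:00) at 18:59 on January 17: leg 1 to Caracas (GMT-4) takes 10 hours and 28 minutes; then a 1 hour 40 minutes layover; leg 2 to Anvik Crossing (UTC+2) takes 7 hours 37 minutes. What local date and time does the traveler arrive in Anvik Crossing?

Convert departure to UTC: 18:59 + 1:00 = 19:59 UTC on Jan 17.
Add 10 hours 28 minutes leg 1 → 06:27 UTC (Jan 18).
Add 1 hour and 40 minutes layover in Caracas → 08:07 UTC.
Add 7 hours and 37 minutes leg 2 → 15:44 UTC.
Anvik Crossing is UTC+2:00, so local arrival = 15:44 + 2:00 = 17:44 on Jan 18.

17:44 on January 18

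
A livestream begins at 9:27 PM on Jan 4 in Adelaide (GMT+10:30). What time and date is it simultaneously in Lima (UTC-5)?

5:57 AM on January 4

In UTC: 9:27 PM − 10:30 = 10:57 AM on Jan 4.
Lima is UTC−5:00: 10:57 AM − 5:00 = 5:57 AM on Jan 4.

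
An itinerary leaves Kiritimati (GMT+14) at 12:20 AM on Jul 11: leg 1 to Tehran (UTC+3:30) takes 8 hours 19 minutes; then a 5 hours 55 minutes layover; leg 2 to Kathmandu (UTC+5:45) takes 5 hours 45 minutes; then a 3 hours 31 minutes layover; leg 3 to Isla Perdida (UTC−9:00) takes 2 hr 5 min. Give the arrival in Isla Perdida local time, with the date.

2:55 AM on July 11

Convert departure to UTC: 12:20 AM − 14:00 = 10:20 AM UTC on Jul 10.
Add 8 hours 19 minutes leg 1 → 6:39 PM UTC.
Add 5 hours and 55 minutes layover in Tehran → 12:34 AM UTC (Jul 11).
Add 5 hours 45 minutes leg 2 → 6:19 AM UTC.
Add 3 hours and 31 minutes layover in Kathmandu → 9:50 AM UTC.
Add 2 hours and 5 minutes leg 3 → 11:55 AM UTC.
Isla Perdida is UTC−9:00, so local arrival = 11:55 AM − 9:00 = 2:55 AM on Jul 11.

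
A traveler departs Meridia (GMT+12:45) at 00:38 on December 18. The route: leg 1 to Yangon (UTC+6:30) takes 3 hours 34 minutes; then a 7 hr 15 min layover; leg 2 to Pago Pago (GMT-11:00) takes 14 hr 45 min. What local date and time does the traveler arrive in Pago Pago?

02:27 on Dec 18

Convert departure to UTC: 00:38 − 12:45 = 11:53 UTC on Dec 17.
Add 3 hours 34 minutes leg 1 → 15:27 UTC.
Add 7 hours and 15 minutes layover in Yangon → 22:42 UTC.
Add 14 hours 45 minutes leg 2 → 13:27 UTC (Dec 18).
Pago Pago is UTC−11:00, so local arrival = 13:27 − 11:00 = 02:27 on Dec 18.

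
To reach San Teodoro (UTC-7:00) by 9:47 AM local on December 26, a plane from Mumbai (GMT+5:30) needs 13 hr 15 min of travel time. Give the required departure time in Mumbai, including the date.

9:02 AM on December 26

Target arrival in UTC: 9:47 AM + 7:00 = 4:47 PM on Dec 26.
Subtract 13 hours 15 minutes → departure 3:32 AM UTC on Dec 26.
Mumbai is UTC+5:30: 3:32 AM + 5:30 = 9:02 AM on Dec 26.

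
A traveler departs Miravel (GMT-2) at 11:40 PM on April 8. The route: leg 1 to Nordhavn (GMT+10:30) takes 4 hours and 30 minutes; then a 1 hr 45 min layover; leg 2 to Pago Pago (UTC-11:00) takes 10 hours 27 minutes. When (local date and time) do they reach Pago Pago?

7:22 AM on April 9

Convert departure to UTC: 11:40 PM + 2:00 = 1:40 AM UTC on Apr 9.
Add 4 hours and 30 minutes leg 1 → 6:10 AM UTC.
Add 1 hour 45 minutes layover in Nordhavn → 7:55 AM UTC.
Add 10 hours and 27 minutes leg 2 → 6:22 PM UTC.
Pago Pago is UTC−11:00, so local arrival = 6:22 PM − 11:00 = 7:22 AM on Apr 9.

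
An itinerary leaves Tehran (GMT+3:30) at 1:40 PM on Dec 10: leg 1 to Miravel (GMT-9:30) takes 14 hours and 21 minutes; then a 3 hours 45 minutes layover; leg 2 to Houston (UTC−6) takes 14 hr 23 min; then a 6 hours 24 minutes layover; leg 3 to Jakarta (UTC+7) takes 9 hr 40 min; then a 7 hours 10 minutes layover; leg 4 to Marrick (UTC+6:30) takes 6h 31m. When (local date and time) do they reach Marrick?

6:54 AM on December 13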